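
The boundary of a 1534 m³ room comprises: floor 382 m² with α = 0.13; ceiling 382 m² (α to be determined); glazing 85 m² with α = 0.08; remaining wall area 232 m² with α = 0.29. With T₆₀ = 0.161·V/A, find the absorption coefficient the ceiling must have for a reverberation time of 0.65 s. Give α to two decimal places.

0.67

Required total absorption A = 0.161·1534/0.65 = 379.96 m².
Absorption from the other surfaces = 382·0.13 + 85·0.08 + 232·0.29 = 123.74 m², so the ceiling must supply 256.22 m² over 382 m².
α = 256.22/382 = 0.671.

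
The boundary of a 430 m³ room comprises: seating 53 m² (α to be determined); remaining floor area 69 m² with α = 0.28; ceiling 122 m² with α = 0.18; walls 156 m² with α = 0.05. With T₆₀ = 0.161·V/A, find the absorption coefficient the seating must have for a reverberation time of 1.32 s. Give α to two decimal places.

Required total absorption A = 0.161·430/1.32 = 52.45 m².
Absorption from the other surfaces = 69·0.28 + 122·0.18 + 156·0.05 = 49.08 m², so the seating must supply 3.37 m² over 53 m².
α = 3.37/53 = 0.064.

0.06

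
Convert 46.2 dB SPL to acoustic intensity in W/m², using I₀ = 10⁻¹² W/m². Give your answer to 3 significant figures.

4.17e-08 W/m²

I = I₀·10^(L/10) = 10⁻¹² × 10^(46.2/10) = 10^(-7.380).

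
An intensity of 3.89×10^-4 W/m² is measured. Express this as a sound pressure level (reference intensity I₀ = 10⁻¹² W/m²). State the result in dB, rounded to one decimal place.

L = 10·log₁₀(I/I₀) = 10·log₁₀(3.89×10^-4/10⁻¹²) = 10·log₁₀(3.89×10^8).
L = 10·(0.5899 + 8) = 85.90 dB.

85.9 dB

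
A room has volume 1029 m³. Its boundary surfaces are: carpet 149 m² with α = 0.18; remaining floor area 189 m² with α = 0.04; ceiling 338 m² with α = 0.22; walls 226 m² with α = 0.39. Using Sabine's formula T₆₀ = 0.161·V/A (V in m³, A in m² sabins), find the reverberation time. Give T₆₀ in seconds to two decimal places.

0.84 s

Summing Sᵢαᵢ: 149·0.18 + 189·0.04 + 338·0.22 + 226·0.39 = 196.88 m².
T₆₀ = 0.161 × 1029 / 196.88 = 0.841 s.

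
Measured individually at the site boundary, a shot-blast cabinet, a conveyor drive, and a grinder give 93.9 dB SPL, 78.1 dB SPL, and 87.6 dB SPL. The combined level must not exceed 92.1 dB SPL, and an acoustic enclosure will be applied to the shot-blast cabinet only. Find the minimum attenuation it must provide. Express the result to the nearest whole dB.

4 dB

Fixed contribution from the other sources: Σ 10^(L/10) = 10^(78.1/10) + 10^(87.6/10) = 6.400e+08 (88.06 dB SPL).
To meet 92.1 dB SPL overall, the treated shot-blast cabinet may contribute at most 10^(92.1/10) − 6.400e+08 = 9.818e+08, i.e. 89.92 dB SPL.
Required insertion loss = 93.9 − 89.92 = 3.98 dB.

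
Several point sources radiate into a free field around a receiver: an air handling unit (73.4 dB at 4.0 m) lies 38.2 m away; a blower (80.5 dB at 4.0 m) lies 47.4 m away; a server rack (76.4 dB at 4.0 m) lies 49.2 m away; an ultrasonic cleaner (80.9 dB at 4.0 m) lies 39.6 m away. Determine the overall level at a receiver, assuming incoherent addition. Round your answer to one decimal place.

First find each source's level at the receiver (point-source: −20·log₁₀(r/r_ref)), then combine on an intensity basis.
air handling unit: 73.4 − 20·log₁₀(38.2/4.0) = 73.4 − 19.60 = 53.80 dB.
blower: 80.5 − 20·log₁₀(47.4/4.0) = 80.5 − 21.47 = 59.03 dB.
server rack: 76.4 − 20·log₁₀(49.2/4.0) = 76.4 − 21.80 = 54.60 dB.
ultrasonic cleaner: 80.9 − 20·log₁₀(39.6/4.0) = 80.9 − 19.91 = 60.99 dB.
Σ 10^(L/10) = 2.583e+06 → L_total = 10·log₁₀(2.583e+06) = 64.12 dB.

64.1 dB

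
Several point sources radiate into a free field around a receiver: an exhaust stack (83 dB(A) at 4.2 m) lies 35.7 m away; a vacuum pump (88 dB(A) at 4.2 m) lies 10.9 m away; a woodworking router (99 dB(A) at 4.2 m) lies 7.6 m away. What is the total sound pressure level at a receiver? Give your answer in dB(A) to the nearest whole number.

94 dB(A)

Propagate each source to the receiver with L = L_ref − 20·log₁₀(r/r_ref), then add intensities.
exhaust stack: 83 − 20·log₁₀(35.7/4.2) = 83 − 18.59 = 64.41 dB(A).
vacuum pump: 88 − 20·log₁₀(10.9/4.2) = 88 − 8.28 = 79.72 dB(A).
woodworking router: 99 − 20·log₁₀(7.6/4.2) = 99 − 5.15 = 93.85 dB(A).
Σ 10^(L/10) = 2.522e+09 → L_total = 10·log₁₀(2.522e+09) = 94.02 dB(A).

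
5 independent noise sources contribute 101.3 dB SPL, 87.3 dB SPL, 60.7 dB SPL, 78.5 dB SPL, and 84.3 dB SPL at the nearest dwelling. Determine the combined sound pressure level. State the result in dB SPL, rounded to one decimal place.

Incoherent sources combine by intensity addition: L_total = 10·log₁₀(Σ 10^(L_i/10)).
Σ 10^(L/10) = 10^(101.3/10) + 10^(87.3/10) + 10^(60.7/10) + 10^(78.5/10) + 10^(84.3/10) = 1.437e+10.
L_total = 10·log₁₀(1.437e+10) = 101.57 dB SPL.

101.6 dB SPL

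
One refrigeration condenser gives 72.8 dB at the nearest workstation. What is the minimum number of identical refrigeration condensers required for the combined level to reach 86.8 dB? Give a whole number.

N identical sources give L₁ + 10·log₁₀ N, so require 10·log₁₀ N ≥ 86.8 − 72.8 = 14.0 dB.
N ≥ 10^(14.0/10) = 25.119, so N = 26.

26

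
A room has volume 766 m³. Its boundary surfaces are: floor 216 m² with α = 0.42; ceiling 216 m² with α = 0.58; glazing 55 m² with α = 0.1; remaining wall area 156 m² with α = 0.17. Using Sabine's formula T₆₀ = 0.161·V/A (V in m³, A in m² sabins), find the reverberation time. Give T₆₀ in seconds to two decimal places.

0.50 s

Total absorption A = 216·0.42 + 216·0.58 + 55·0.1 + 156·0.17 = 248.02 m² sabins.
T₆₀ = 0.161·V/A = 0.161·766/248.02 = 0.497 s.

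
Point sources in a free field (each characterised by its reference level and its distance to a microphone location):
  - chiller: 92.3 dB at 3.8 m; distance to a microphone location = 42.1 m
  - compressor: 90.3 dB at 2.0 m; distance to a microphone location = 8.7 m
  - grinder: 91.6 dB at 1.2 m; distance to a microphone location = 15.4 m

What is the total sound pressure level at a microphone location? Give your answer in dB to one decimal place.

First find each source's level at the receiver (point-source: −20·log₁₀(r/r_ref)), then combine on an intensity basis.
chiller: 92.3 − 20·log₁₀(42.1/3.8) = 92.3 − 20.89 = 71.41 dB.
compressor: 90.3 − 20·log₁₀(8.7/2.0) = 90.3 − 12.77 = 77.53 dB.
grinder: 91.6 − 20·log₁₀(15.4/1.2) = 91.6 − 22.17 = 69.43 dB.
Σ 10^(L/10) = 7.924e+07 → L_total = 10·log₁₀(7.924e+07) = 78.99 dB.

79.0 dB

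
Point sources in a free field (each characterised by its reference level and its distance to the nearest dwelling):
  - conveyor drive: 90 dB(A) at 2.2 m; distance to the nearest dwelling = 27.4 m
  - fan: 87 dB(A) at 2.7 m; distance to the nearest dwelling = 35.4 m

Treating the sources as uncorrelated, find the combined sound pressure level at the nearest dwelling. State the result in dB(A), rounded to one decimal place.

69.7 dB(A)

First find each source's level at the receiver (point-source: −20·log₁₀(r/r_ref)), then combine on an intensity basis.
conveyor drive: 90 − 20·log₁₀(27.4/2.2) = 90 − 21.91 = 68.09 dB(A).
fan: 87 − 20·log₁₀(35.4/2.7) = 87 − 22.35 = 64.65 dB(A).
Σ 10^(L/10) = 9.362e+06 → L_total = 10·log₁₀(9.362e+06) = 69.71 dB(A).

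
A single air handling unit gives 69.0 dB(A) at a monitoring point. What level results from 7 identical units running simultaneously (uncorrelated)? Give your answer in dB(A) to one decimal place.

77.5 dB(A)

L_total = L₁ + 10·log₁₀ N for N identical incoherent sources.
L_total = 69.0 + 10·log₁₀(7) = 69.0 + 8.451 = 77.45 dB(A).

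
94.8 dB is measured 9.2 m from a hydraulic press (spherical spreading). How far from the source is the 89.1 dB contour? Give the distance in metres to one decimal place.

For a point source L₁ − L₂ = 20·log₁₀(r₂/r₁), so r₂ = r₁·10^((L₁−L₂)/20).
r₂ = 9.2·10^((94.8−89.1)/20) = 9.2·10^(5.7/20) = 17.73 m.

17.7 m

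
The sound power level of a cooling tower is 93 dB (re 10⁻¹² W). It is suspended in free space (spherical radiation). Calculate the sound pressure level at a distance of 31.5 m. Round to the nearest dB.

52 dB

Free-field spherical radiation: L_p = L_w − 10·log₁₀(4π·r²), r = 31.5 m.
4π·r² = 1.247e+04 m², 10·log₁₀ of that is 40.958 dB.
L_p = 93 − 40.958 = 52.04 dB.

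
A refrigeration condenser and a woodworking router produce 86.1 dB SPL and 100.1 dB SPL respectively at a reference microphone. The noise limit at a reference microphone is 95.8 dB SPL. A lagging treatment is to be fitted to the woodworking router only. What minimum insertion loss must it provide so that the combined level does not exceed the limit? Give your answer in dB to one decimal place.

4.8 dB

Fixed contribution from the other source: Σ 10^(L/10) = 10^(86.1/10) = 4.074e+08 (86.10 dB SPL).
The limit corresponds to 10^(95.8/10) = 3.802e+09; subtracting the fixed part leaves 3.395e+09 for the woodworking router, i.e. 95.31 dB SPL.
Required insertion loss = 100.1 − 95.31 = 4.79 dB.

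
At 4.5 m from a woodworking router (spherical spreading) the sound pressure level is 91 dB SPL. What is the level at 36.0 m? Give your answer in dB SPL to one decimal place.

72.9 dB SPL

Point-source attenuation: ΔL = 20·log₁₀(r₂/r₁) = 20·log₁₀(36.0/4.5) = 18.062 dB.
L₂ = 91 − 20·log₁₀(36.0/4.5) = 91 − 18.062 = 72.94 dB SPL.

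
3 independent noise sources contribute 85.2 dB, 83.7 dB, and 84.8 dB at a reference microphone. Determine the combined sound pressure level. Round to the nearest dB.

89 dB

Incoherent sources combine by intensity addition: L_total = 10·log₁₀(Σ 10^(L_i/10)).
Σ 10^(L/10) = 10^(85.2/10) + 10^(83.7/10) + 10^(84.8/10) = 8.675e+08.
L_total = 10·log₁₀(8.675e+08) = 89.38 dB.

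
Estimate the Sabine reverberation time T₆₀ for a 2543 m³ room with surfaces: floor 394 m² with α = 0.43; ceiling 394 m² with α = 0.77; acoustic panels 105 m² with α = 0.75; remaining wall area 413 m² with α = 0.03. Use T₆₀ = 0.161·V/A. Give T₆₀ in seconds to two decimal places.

0.73 s

A = Σ Sᵢαᵢ = 394·0.43 + 394·0.77 + 105·0.75 + 413·0.03 = 563.94 m².
T₆₀ = 0.161·V/A = 0.161·2543/563.94 = 0.726 s.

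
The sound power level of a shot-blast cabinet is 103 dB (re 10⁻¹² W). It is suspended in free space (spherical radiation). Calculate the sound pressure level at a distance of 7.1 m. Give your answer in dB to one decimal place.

The power spreads over a sphere of area 4π·r², so L_p = L_w − 10·log₁₀(4π·r²).
4π·r² = 633.5 m², 10·log₁₀ of that is 28.017 dB.
L_p = 103 − 28.017 = 74.98 dB.

75.0 dB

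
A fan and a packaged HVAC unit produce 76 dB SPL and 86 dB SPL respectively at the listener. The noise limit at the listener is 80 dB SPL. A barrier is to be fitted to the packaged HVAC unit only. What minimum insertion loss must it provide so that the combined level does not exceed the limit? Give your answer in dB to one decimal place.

The untreated sources together contribute 10^(76/10) = 3.981e+07, i.e. 76.00 dB SPL.
To meet 80 dB SPL overall, the treated packaged HVAC unit may contribute at most 10^(80/10) − 3.981e+07 = 6.019e+07, i.e. 77.80 dB SPL.
Required insertion loss = 86 − 77.80 = 8.20 dB.

8.2 dB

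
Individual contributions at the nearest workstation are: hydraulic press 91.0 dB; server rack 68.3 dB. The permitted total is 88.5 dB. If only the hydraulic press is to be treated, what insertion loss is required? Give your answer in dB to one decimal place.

2.5 dB

Everything except the hydraulic press sums to 10^(68.3/10) = 6.761e+06 in linear terms, 68.30 dB.
The limit corresponds to 10^(88.5/10) = 7.079e+08; subtracting the fixed part leaves 7.012e+08 for the hydraulic press, i.e. 88.46 dB.
Required insertion loss = 91.0 − 88.46 = 2.54 dB.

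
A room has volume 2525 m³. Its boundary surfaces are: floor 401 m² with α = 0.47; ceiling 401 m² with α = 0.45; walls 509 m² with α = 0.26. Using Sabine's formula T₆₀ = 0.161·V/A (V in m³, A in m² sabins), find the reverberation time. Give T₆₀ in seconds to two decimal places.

Summing Sᵢαᵢ: 401·0.47 + 401·0.45 + 509·0.26 = 501.26 m².
T₆₀ = 0.161 × 2525 / 501.26 = 0.811 s.

0.81 s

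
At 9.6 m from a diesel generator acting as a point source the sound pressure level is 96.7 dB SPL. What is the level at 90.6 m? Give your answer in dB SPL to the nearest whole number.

77 dB SPL

For a point source, L₂ = L₁ − 20·log₁₀(r₂/r₁).
L₂ = 96.7 − 20·log₁₀(90.6/9.6) = 96.7 − 19.497 = 77.20 dB SPL.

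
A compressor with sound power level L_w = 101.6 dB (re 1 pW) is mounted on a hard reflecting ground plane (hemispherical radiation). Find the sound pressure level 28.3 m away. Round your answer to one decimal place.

64.6 dB

The power spreads over a hemisphere of area 2π·r², so L_p = L_w − 10·log₁₀(2π·r²).
2π·r² = 5032 m², 10·log₁₀ of that is 37.018 dB.
L_p = 101.6 − 37.018 = 64.58 dB.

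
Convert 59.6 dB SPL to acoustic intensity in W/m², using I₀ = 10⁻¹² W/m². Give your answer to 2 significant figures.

I = I₀·10^(L/10) = 10⁻¹² × 10^(59.6/10) = 10^(-6.040).

9.1e-07 W/m²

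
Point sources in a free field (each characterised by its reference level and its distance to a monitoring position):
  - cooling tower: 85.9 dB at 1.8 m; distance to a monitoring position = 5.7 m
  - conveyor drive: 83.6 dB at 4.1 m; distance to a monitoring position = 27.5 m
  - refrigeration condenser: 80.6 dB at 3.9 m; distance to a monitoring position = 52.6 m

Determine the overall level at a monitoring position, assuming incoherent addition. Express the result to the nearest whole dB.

Propagate each source to the receiver with L = L_ref − 20·log₁₀(r/r_ref), then add intensities.
cooling tower: 85.9 − 20·log₁₀(5.7/1.8) = 85.9 − 10.01 = 75.89 dB.
conveyor drive: 83.6 − 20·log₁₀(27.5/4.1) = 83.6 − 16.53 = 67.07 dB.
refrigeration condenser: 80.6 − 20·log₁₀(52.6/3.9) = 80.6 − 22.60 = 58.00 dB.
Σ 10^(L/10) = 4.452e+07 → L_total = 10·log₁₀(4.452e+07) = 76.49 dB.

76 dB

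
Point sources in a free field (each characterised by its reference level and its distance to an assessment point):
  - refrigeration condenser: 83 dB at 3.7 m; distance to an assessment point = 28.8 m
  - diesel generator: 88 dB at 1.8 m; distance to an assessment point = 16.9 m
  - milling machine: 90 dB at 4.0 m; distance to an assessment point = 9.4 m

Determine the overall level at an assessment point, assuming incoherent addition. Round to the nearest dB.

83 dB

Propagate each source to the receiver with L = L_ref − 20·log₁₀(r/r_ref), then add intensities.
refrigeration condenser: 83 − 20·log₁₀(28.8/3.7) = 83 − 17.82 = 65.18 dB.
diesel generator: 88 − 20·log₁₀(16.9/1.8) = 88 − 19.45 = 68.55 dB.
milling machine: 90 − 20·log₁₀(9.4/4.0) = 90 − 7.42 = 82.58 dB.
Σ 10^(L/10) = 1.915e+08 → L_total = 10·log₁₀(1.915e+08) = 82.82 dB.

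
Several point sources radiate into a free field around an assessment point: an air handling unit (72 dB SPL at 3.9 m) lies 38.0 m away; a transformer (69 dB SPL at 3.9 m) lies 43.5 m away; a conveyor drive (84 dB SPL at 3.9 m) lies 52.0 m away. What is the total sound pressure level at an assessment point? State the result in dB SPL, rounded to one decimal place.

62.2 dB SPL

First find each source's level at the receiver (point-source: −20·log₁₀(r/r_ref)), then combine on an intensity basis.
air handling unit: 72 − 20·log₁₀(38.0/3.9) = 72 − 19.77 = 52.23 dB SPL.
transformer: 69 − 20·log₁₀(43.5/3.9) = 69 − 20.95 = 48.05 dB SPL.
conveyor drive: 84 − 20·log₁₀(52.0/3.9) = 84 − 22.50 = 61.50 dB SPL.
Σ 10^(L/10) = 1.644e+06 → L_total = 10·log₁₀(1.644e+06) = 62.16 dB SPL.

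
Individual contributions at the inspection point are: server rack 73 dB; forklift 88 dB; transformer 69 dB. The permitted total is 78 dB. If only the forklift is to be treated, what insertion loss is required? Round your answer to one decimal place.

The untreated sources together contribute 10^(73/10) + 10^(69/10) = 2.790e+07, i.e. 74.46 dB.
The limit corresponds to 10^(78/10) = 6.310e+07; subtracting the fixed part leaves 3.520e+07 for the forklift, i.e. 75.47 dB.
So the forklift must be reduced from 88 to 75.47 dB: IL = 12.53 dB.

12.5 dB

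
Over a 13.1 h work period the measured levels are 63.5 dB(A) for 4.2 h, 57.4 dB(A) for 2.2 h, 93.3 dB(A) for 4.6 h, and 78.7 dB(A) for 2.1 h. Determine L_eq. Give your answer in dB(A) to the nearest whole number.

The energy average is taken in the linear domain: L_eq = 10·log₁₀[(Σ tᵢ·10^(Lᵢ/10))/T], T = 13.1 h.
Σ tᵢ·10^(Lᵢ/10) = 4.2·10^(63.5/10) + 2.2·10^(57.4/10) + 4.6·10^(93.3/10) + 2.1·10^(78.7/10) = 1.000e+10.
L_eq = 10·log₁₀(1.000e+10/13.1) = 88.83 dB(A).

89 dB(A)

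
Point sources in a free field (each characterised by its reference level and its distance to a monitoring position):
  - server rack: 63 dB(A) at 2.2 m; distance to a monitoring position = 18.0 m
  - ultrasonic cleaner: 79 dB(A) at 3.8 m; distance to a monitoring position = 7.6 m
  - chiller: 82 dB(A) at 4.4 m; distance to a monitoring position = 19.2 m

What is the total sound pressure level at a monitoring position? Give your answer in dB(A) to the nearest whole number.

75 dB(A)

Apply inverse-square spreading to bring every level to the receiver, then sum 10^(L/10).
server rack: 63 − 20·log₁₀(18.0/2.2) = 63 − 18.26 = 44.74 dB(A).
ultrasonic cleaner: 79 − 20·log₁₀(7.6/3.8) = 79 − 6.02 = 72.98 dB(A).
chiller: 82 − 20·log₁₀(19.2/4.4) = 82 − 12.80 = 69.20 dB(A).
Σ 10^(L/10) = 2.821e+07 → L_total = 10·log₁₀(2.821e+07) = 74.50 dB(A).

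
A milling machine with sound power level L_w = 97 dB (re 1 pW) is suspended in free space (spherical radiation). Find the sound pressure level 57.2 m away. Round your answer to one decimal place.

50.9 dB

The power spreads over a sphere of area 4π·r², so L_p = L_w − 10·log₁₀(4π·r²).
4π·r² = 4.112e+04 m², 10·log₁₀ of that is 46.140 dB.
L_p = 97 − 46.140 = 50.86 dB.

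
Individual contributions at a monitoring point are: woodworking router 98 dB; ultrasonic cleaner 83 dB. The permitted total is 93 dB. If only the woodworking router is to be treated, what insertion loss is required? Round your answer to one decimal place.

Fixed contribution from the other source: Σ 10^(L/10) = 10^(83/10) = 1.995e+08 (83.00 dB).
To meet 93 dB overall, the treated woodworking router may contribute at most 10^(93/10) − 1.995e+08 = 1.796e+09, i.e. 92.54 dB.
So the woodworking router must be reduced from 98 to 92.54 dB: IL = 5.46 dB.

5.5 dB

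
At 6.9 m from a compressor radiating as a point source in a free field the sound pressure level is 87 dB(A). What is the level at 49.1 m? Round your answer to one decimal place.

70.0 dB(A)

Spherical spreading from a point source gives a 20·log₁₀(r₂/r₁) drop.
L₂ = 87 − 20·log₁₀(49.1/6.9) = 87 − 17.045 = 69.96 dB(A).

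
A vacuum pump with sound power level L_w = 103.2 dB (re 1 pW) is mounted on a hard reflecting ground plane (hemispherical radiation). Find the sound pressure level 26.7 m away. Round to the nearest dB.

67 dB

Free-field hemispherical radiation: L_p = L_w − 10·log₁₀(2π·r²), r = 26.7 m.
2π·r² = 4479 m², 10·log₁₀ of that is 36.512 dB.
L_p = 103.2 − 36.512 = 66.69 dB.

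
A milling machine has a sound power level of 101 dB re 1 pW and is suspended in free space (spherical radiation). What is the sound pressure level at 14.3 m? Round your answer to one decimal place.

L_p = L_w − 10·log₁₀(4π·r²) with r = 14.3 m.
4π·r² = 2570 m², 10·log₁₀ of that is 34.099 dB.
L_p = 101 − 34.099 = 66.90 dB.

66.9 dB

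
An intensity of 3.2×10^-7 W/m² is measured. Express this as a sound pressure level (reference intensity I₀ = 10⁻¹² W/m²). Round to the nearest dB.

Dividing by I₀ shifts the exponent by 12: I/I₀ = 3.2×10^5.
L = 10·(0.5051 + 5) = 55.05 dB.

55 dB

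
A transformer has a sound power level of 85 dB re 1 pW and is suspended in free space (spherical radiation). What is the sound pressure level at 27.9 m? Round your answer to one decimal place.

45.1 dB

L_p = L_w − 10·log₁₀(4π·r²) with r = 27.9 m.
4π·r² = 9782 m², 10·log₁₀ of that is 39.904 dB.
L_p = 85 − 39.904 = 45.10 dB.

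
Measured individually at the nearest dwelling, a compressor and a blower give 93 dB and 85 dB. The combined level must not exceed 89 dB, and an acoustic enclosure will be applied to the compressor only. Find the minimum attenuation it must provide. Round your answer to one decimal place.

6.2 dB

Everything except the compressor sums to 10^(85/10) = 3.162e+08 in linear terms, 85.00 dB.
To meet 89 dB overall, the treated compressor may contribute at most 10^(89/10) − 3.162e+08 = 4.781e+08, i.e. 86.80 dB.
Required insertion loss = 93 − 86.80 = 6.20 dB.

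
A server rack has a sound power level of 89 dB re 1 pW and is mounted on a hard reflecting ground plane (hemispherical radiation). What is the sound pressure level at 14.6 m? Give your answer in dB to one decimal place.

The power spreads over a hemisphere of area 2π·r², so L_p = L_w − 10·log₁₀(2π·r²).
2π·r² = 1339 m², 10·log₁₀ of that is 31.269 dB.
L_p = 89 − 31.269 = 57.73 dB.

57.7 dB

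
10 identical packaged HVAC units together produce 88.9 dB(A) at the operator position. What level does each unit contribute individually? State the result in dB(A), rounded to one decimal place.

For N identical incoherent sources L_total = L₁ + 10·log₁₀ N, so L₁ = 88.9 − 10·log₁₀(10) = 88.9 − 10.000.

78.9 dB(A)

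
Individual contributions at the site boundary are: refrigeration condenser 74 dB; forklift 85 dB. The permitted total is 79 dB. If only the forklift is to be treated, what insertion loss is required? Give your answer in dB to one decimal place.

7.7 dB

The untreated sources together contribute 10^(74/10) = 2.512e+07, i.e. 74.00 dB.
To meet 79 dB overall, the treated forklift may contribute at most 10^(79/10) − 2.512e+07 = 5.431e+07, i.e. 77.35 dB.
Required insertion loss = 85 − 77.35 = 7.65 dB.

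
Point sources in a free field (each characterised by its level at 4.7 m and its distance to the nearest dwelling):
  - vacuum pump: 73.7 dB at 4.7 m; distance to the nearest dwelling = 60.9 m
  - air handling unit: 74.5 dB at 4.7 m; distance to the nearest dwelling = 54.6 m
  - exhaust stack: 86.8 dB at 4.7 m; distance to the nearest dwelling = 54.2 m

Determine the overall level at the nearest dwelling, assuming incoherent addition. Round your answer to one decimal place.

66.0 dB

Apply inverse-square spreading to bring every level to the receiver, then sum 10^(L/10).
vacuum pump: 73.7 − 20·log₁₀(60.9/4.7) = 73.7 − 22.25 = 51.45 dB.
air handling unit: 74.5 − 20·log₁₀(54.6/4.7) = 74.5 − 21.30 = 53.20 dB.
exhaust stack: 86.8 − 20·log₁₀(54.2/4.7) = 86.8 − 21.24 = 65.56 dB.
Σ 10^(L/10) = 3.948e+06 → L_total = 10·log₁₀(3.948e+06) = 65.96 dB.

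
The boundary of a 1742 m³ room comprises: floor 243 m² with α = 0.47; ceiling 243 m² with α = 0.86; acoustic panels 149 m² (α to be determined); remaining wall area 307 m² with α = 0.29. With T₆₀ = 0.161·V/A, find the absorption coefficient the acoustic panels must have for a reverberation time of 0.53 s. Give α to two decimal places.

From T₆₀ = 0.161·V/A, the target T₆₀ = 0.53 s needs A = 0.161·1742/0.53 = 529.17 m².
Absorption from the other surfaces = 243·0.47 + 243·0.86 + 307·0.29 = 412.22 m², so the acoustic panels must supply 116.95 m² over 149 m².
α = 116.95/149 = 0.785.

0.78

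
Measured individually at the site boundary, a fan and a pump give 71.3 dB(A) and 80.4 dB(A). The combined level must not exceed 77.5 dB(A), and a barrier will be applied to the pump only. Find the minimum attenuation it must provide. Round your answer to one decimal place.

4.1 dB

Everything except the pump sums to 10^(71.3/10) = 1.349e+07 in linear terms, 71.30 dB(A).
The limit corresponds to 10^(77.5/10) = 5.623e+07; subtracting the fixed part leaves 4.274e+07 for the pump, i.e. 76.31 dB(A).
So the pump must be reduced from 80.4 to 76.31 dB(A): IL = 4.09 dB.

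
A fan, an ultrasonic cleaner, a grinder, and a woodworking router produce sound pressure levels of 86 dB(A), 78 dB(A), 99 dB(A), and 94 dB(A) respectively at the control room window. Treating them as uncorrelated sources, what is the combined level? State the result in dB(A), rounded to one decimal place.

100.4 dB(A)

For uncorrelated sources the intensities add, so convert each level to linear form, sum, and take 10·log₁₀ of the total.
Σ 10^(L/10) = 10^(86/10) + 10^(78/10) + 10^(99/10) + 10^(94/10) = 1.092e+10.
L_total = 10·log₁₀(1.092e+10) = 100.38 dB(A).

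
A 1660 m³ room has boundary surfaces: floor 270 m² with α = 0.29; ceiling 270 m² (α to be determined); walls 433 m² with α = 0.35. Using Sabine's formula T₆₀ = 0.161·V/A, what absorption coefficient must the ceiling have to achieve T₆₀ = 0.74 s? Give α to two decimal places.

0.49

A = 0.161·V/T₆₀ = 0.161·1660/0.74 = 361.16 m² sabins.
Absorption from the other surfaces = 270·0.29 + 433·0.35 = 229.85 m², so the ceiling must supply 131.31 m² over 270 m².
α = 131.31/270 = 0.486.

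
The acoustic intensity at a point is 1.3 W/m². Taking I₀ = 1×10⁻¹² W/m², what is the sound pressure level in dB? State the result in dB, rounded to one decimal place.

121.1 dB

I/I₀ = 1.3/10⁻¹² = 1.3×10^12, and L = 10·log₁₀(I/I₀).
L = 10·(0.1139 + 12) = 121.14 dB.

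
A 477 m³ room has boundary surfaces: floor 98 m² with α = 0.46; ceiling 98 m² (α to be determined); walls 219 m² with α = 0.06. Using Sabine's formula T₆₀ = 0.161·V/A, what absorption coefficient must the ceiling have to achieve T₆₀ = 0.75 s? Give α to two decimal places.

Required total absorption A = 0.161·477/0.75 = 102.40 m².
Absorption from the other surfaces = 98·0.46 + 219·0.06 = 58.22 m², so the ceiling must supply 44.18 m² over 98 m².
α = 44.18/98 = 0.451.

0.45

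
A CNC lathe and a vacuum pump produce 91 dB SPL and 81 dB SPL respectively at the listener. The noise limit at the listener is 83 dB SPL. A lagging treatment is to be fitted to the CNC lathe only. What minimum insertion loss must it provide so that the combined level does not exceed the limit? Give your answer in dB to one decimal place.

Fixed contribution from the other source: Σ 10^(L/10) = 10^(81/10) = 1.259e+08 (81.00 dB SPL).
To meet 83 dB SPL overall, the treated CNC lathe may contribute at most 10^(83/10) − 1.259e+08 = 7.363e+07, i.e. 78.67 dB SPL.
So the CNC lathe must be reduced from 91 to 78.67 dB SPL: IL = 12.33 dB.

12.3 dB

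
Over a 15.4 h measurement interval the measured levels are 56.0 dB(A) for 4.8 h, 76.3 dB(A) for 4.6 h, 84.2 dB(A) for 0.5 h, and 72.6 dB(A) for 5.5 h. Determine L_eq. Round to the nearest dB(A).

74 dB(A)

L_eq = 10·log₁₀[(1/T)·Σ tᵢ·10^(Lᵢ/10)] with T = 15.4 h.
Σ tᵢ·10^(Lᵢ/10) = 4.8·10^(56.0/10) + 4.6·10^(76.3/10) + 0.5·10^(84.2/10) + 5.5·10^(72.6/10) = 4.297e+08.
L_eq = 10·log₁₀(4.297e+08/15.4) = 74.46 dB(A).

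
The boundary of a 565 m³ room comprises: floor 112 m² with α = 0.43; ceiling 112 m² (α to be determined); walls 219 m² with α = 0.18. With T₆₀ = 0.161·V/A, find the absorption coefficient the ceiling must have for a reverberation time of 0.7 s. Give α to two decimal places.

From T₆₀ = 0.161·V/A, the target T₆₀ = 0.7 s needs A = 0.161·565/0.7 = 129.95 m².
Absorption from the other surfaces = 112·0.43 + 219·0.18 = 87.58 m², so the ceiling must supply 42.37 m² over 112 m².
α = 42.37/112 = 0.378.

0.38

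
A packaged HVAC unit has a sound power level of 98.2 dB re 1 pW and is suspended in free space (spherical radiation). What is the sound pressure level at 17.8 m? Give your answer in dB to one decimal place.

The power spreads over a sphere of area 4π·r², so L_p = L_w − 10·log₁₀(4π·r²).
4π·r² = 3982 m², 10·log₁₀ of that is 36.000 dB.
L_p = 98.2 − 36.000 = 62.20 dB.

62.2 dB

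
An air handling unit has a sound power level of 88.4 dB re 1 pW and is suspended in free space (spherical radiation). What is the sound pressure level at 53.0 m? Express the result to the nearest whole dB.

43 dB

Free-field spherical radiation: L_p = L_w − 10·log₁₀(4π·r²), r = 53.0 m.
4π·r² = 3.53e+04 m², 10·log₁₀ of that is 45.478 dB.
L_p = 88.4 − 45.478 = 42.92 dB.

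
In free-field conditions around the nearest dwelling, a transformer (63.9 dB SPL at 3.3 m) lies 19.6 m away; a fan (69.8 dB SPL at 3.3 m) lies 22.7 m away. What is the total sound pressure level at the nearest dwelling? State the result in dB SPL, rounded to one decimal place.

Apply inverse-square spreading to bring every level to the receiver, then sum 10^(L/10).
transformer: 63.9 − 20·log₁₀(19.6/3.3) = 63.9 − 15.47 = 48.43 dB SPL.
fan: 69.8 − 20·log₁₀(22.7/3.3) = 69.8 − 16.75 = 53.05 dB SPL.
Σ 10^(L/10) = 2.714e+05 → L_total = 10·log₁₀(2.714e+05) = 54.34 dB SPL.

54.3 dB SPL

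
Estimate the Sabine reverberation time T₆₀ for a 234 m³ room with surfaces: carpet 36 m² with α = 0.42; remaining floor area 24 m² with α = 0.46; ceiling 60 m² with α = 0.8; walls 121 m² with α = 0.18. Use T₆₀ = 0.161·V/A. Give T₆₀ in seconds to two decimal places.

Summing Sᵢαᵢ: 36·0.42 + 24·0.46 + 60·0.8 + 121·0.18 = 95.94 m².
T₆₀ = 0.161·V/A = 0.161·234/95.94 = 0.393 s.

0.39 s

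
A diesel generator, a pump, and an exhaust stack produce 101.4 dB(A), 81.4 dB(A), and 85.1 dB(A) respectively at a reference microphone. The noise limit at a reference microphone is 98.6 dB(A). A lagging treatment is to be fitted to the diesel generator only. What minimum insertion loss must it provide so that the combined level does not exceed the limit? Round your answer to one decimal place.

3.1 dB

Fixed contribution from the other sources: Σ 10^(L/10) = 10^(81.4/10) + 10^(85.1/10) = 4.616e+08 (86.64 dB(A)).
To meet 98.6 dB(A) overall, the treated diesel generator may contribute at most 10^(98.6/10) − 4.616e+08 = 6.783e+09, i.e. 98.31 dB(A).
So the diesel generator must be reduced from 101.4 to 98.31 dB(A): IL = 3.09 dB.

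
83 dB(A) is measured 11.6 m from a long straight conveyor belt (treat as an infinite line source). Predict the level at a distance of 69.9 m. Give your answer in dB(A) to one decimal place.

Line-source attenuation: ΔL = 10·log₁₀(r₂/r₁) = 10·log₁₀(69.9/11.6) = 7.800 dB.
L₂ = 83 − 10·log₁₀(69.9/11.6) = 83 − 7.800 = 75.20 dB(A).

75.2 dB(A)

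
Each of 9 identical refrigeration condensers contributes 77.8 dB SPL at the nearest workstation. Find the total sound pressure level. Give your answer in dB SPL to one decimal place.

87.3 dB SPL

L_total = L₁ + 10·log₁₀ N for N identical incoherent sources.
L_total = 77.8 + 10·log₁₀(9) = 77.8 + 9.542 = 87.34 dB SPL.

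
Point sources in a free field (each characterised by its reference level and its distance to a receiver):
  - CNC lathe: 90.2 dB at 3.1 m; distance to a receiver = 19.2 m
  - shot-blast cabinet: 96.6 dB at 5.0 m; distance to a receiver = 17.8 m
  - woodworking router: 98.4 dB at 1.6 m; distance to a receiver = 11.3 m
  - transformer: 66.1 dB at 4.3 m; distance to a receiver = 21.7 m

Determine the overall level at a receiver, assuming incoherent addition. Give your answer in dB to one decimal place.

Apply inverse-square spreading to bring every level to the receiver, then sum 10^(L/10).
CNC lathe: 90.2 − 20·log₁₀(19.2/3.1) = 90.2 − 15.84 = 74.36 dB.
shot-blast cabinet: 96.6 − 20·log₁₀(17.8/5.0) = 96.6 − 11.03 = 85.57 dB.
woodworking router: 98.4 − 20·log₁₀(11.3/1.6) = 98.4 − 16.98 = 81.42 dB.
transformer: 66.1 − 20·log₁₀(21.7/4.3) = 66.1 − 14.06 = 52.04 dB.
Σ 10^(L/10) = 5.268e+08 → L_total = 10·log₁₀(5.268e+08) = 87.22 dB.

87.2 dB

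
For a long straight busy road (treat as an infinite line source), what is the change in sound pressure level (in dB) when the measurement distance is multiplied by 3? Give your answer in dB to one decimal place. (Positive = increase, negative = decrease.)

A line source loses 3 dB per doubling of distance; generally ΔL = −10·log₁₀(r₂/r₁).
ΔL = −10·log₁₀(3) = -4.77 dB.

-4.8 dB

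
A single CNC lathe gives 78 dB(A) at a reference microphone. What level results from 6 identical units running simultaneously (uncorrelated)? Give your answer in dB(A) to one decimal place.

L_total = L₁ + 10·log₁₀ N for N identical incoherent sources.
L_total = 78 + 10·log₁₀(6) = 78 + 7.782 = 85.78 dB(A).

85.8 dB(A)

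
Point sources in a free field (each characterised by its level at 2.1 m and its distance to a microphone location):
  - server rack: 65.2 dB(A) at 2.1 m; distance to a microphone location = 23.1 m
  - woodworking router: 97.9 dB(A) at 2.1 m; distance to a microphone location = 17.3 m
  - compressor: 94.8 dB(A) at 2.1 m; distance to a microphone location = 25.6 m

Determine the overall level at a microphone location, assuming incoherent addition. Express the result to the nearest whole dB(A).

80 dB(A)

Apply inverse-square spreading to bring every level to the receiver, then sum 10^(L/10).
server rack: 65.2 − 20·log₁₀(23.1/2.1) = 65.2 − 20.83 = 44.37 dB(A).
woodworking router: 97.9 − 20·log₁₀(17.3/2.1) = 97.9 − 18.32 = 79.58 dB(A).
compressor: 94.8 − 20·log₁₀(25.6/2.1) = 94.8 − 21.72 = 73.08 dB(A).
Σ 10^(L/10) = 1.112e+08 → L_total = 10·log₁₀(1.112e+08) = 80.46 dB(A).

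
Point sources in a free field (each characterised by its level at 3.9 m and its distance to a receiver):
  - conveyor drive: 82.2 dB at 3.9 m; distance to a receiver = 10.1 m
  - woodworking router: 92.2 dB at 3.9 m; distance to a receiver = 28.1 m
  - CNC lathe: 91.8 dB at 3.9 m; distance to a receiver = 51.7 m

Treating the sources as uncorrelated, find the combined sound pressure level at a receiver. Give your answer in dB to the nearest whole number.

Propagate each source to the receiver with L = L_ref − 20·log₁₀(r/r_ref), then add intensities.
conveyor drive: 82.2 − 20·log₁₀(10.1/3.9) = 82.2 − 8.27 = 73.93 dB.
woodworking router: 92.2 − 20·log₁₀(28.1/3.9) = 92.2 − 17.15 = 75.05 dB.
CNC lathe: 91.8 − 20·log₁₀(51.7/3.9) = 91.8 − 22.45 = 69.35 dB.
Σ 10^(L/10) = 6.533e+07 → L_total = 10·log₁₀(6.533e+07) = 78.15 dB.

78 dB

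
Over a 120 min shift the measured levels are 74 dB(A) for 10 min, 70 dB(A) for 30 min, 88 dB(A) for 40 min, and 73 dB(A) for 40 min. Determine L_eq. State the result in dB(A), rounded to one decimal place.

83.5 dB(A)

Weight each interval's intensity by its duration and average over T = 120 min:
Σ tᵢ·10^(Lᵢ/10) = 10·10^(74/10) + 30·10^(70/10) + 40·10^(88/10) + 40·10^(73/10) = 2.659e+10.
L_eq = 10·log₁₀(2.659e+10/120) = 83.45 dB(A).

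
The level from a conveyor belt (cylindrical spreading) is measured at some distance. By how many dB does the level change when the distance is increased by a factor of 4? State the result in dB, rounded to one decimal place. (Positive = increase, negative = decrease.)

-6.0 dB

Line-source spreading: ΔL = −10·log₁₀(r₂/r₁).
ΔL = −10·log₁₀(4) = -6.02 dB.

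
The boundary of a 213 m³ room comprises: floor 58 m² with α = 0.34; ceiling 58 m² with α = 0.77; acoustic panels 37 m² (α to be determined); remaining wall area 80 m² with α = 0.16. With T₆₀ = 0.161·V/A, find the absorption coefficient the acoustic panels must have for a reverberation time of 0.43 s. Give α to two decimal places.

From T₆₀ = 0.161·V/A, the target T₆₀ = 0.43 s needs A = 0.161·213/0.43 = 79.75 m².
Absorption from the other surfaces = 58·0.34 + 58·0.77 + 80·0.16 = 77.18 m², so the acoustic panels must supply 2.57 m² over 37 m².
α = 2.57/37 = 0.069.

0.07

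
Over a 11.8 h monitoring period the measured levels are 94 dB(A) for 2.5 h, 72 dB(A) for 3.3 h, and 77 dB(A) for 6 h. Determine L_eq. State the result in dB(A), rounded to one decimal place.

87.5 dB(A)

L_eq = 10·log₁₀[(1/T)·Σ tᵢ·10^(Lᵢ/10)] with T = 11.8 h.
Σ tᵢ·10^(Lᵢ/10) = 2.5·10^(94/10) + 3.3·10^(72/10) + 6·10^(77/10) = 6.633e+09.
L_eq = 10·log₁₀(6.633e+09/11.8) = 87.50 dB(A).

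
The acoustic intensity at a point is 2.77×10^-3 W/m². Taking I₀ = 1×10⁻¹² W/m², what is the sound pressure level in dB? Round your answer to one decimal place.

L = 10·log₁₀(I/I₀) = 10·log₁₀(2.77×10^-3/10⁻¹²) = 10·log₁₀(2.77×10^9).
L = 10·(0.4425 + 9) = 94.42 dB.

94.4 dB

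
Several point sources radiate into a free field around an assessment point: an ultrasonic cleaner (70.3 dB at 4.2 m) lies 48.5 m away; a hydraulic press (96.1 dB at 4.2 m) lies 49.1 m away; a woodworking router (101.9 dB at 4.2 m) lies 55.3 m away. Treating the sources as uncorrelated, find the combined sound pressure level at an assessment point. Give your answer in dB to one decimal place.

80.8 dB

Apply inverse-square spreading to bring every level to the receiver, then sum 10^(L/10).
ultrasonic cleaner: 70.3 − 20·log₁₀(48.5/4.2) = 70.3 − 21.25 = 49.05 dB.
hydraulic press: 96.1 − 20·log₁₀(49.1/4.2) = 96.1 − 21.36 = 74.74 dB.
woodworking router: 101.9 − 20·log₁₀(55.3/4.2) = 101.9 − 22.39 = 79.51 dB.
Σ 10^(L/10) = 1.192e+08 → L_total = 10·log₁₀(1.192e+08) = 80.76 dB.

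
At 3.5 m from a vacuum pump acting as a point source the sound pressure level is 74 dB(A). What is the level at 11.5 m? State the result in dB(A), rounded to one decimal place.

For a point source, L₂ = L₁ − 20·log₁₀(r₂/r₁).
L₂ = 74 − 20·log₁₀(11.5/3.5) = 74 − 10.333 = 63.67 dB(A).

63.7 dB(A)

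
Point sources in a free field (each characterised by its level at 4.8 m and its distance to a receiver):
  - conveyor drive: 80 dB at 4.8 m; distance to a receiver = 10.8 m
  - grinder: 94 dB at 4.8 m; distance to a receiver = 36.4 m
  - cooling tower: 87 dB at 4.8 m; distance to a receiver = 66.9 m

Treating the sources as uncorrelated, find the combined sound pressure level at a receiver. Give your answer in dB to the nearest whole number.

Propagate each source to the receiver with L = L_ref − 20·log₁₀(r/r_ref), then add intensities.
conveyor drive: 80 − 20·log₁₀(10.8/4.8) = 80 − 7.04 = 72.96 dB.
grinder: 94 − 20·log₁₀(36.4/4.8) = 94 − 17.60 = 76.40 dB.
cooling tower: 87 − 20·log₁₀(66.9/4.8) = 87 − 22.88 = 64.12 dB.
Σ 10^(L/10) = 6.601e+07 → L_total = 10·log₁₀(6.601e+07) = 78.20 dB.

78 dB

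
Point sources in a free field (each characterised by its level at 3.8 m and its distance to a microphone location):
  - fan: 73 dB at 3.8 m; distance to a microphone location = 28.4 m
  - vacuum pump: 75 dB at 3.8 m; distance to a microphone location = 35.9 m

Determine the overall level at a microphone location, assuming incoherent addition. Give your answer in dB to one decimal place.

Propagate each source to the receiver with L = L_ref − 20·log₁₀(r/r_ref), then add intensities.
fan: 73 − 20·log₁₀(28.4/3.8) = 73 − 17.47 = 55.53 dB.
vacuum pump: 75 − 20·log₁₀(35.9/3.8) = 75 − 19.51 = 55.49 dB.
Σ 10^(L/10) = 7.115e+05 → L_total = 10·log₁₀(7.115e+05) = 58.52 dB.

58.5 dB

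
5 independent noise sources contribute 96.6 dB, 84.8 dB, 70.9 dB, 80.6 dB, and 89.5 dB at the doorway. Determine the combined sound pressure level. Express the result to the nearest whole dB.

Incoherent sources combine by intensity addition: L_total = 10·log₁₀(Σ 10^(L_i/10)).
Σ 10^(L/10) = 10^(96.6/10) + 10^(84.8/10) + 10^(70.9/10) + 10^(80.6/10) + 10^(89.5/10) = 5.891e+09.
L_total = 10·log₁₀(5.891e+09) = 97.70 dB.

98 dB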